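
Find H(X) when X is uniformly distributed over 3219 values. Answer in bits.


H = log2(n) = log2(3219) = 11.6524

11.6524 bits


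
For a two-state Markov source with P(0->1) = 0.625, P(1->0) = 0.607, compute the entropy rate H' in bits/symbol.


Stationary distribution: pi_0 = p10/(p01+p10) = 0.4927, pi_1 = 0.5073. Entropy rate H' = pi_0*H(p01) + pi_1*H(p10) = 0.4927*0.9544 + 0.5073*0.9667 = 0.9607

0.9607 bits/symbol


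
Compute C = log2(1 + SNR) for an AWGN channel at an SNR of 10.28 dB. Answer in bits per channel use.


SNR_linear = 10^(10.28/10) = 10.666; C = log2(1 + SNR_linear) = log2(1 + 10.666) = 3.5442

3.5442 bits/channel use


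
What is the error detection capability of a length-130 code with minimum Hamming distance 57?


Detection capability = d_min - 1 = 57 - 1 = 56

56 errors


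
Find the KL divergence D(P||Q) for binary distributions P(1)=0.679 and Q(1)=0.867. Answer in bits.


KL = p*log2(p/q) + (1-p)*log2((1-p)/(1-q)) = 0.679*log2(0.679/0.867) + 0.321*log2(0.321/0.133) = 0.1686

0.1686 bits


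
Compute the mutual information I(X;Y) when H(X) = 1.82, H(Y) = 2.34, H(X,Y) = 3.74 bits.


I(X;Y) = H(X) + H(Y) - H(X,Y) = 1.82 + 2.34 - 3.74 = 0.42

0.42 bits


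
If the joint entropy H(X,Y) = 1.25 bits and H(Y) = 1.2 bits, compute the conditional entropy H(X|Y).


H(X|Y) = H(X,Y) - H(Y) = 1.25 - 1.2 = 0.05

0.05 bits


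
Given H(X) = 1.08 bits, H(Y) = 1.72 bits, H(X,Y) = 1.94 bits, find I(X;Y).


I(X;Y) = H(X) + H(Y) - H(X,Y) = 1.08 + 1.72 - 1.94 = 0.86

0.86 bits


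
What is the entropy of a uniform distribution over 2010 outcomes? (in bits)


H = log2(n) = log2(2010) = 10.973

10.973 bits


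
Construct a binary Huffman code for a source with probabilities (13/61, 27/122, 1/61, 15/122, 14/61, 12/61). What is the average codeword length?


Huffman construction (repeatedly merge the two least-probable nodes; each merge adds 1 bit to every symbol beneath it): 1/61 + 15/122 = 17/122; 17/122 + 12/61 = 41/122; 13/61 + 27/122 = 53/122; 14/61 + 41/122 = 69/122; 53/122 + 69/122 = 1. Resulting codeword lengths (in the order the probabilities were given): (2, 2, 4, 4, 2, 3). L_avg = sum(p_i * l_i) = 13/61*2 + 27/122*2 + 1/61*4 + 15/122*4 + 14/61*2 + 12/61*3 = 151/61 = 2.4754

2.4754 bits


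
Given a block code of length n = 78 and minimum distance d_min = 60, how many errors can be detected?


Detection capability = d_min - 1 = 60 - 1 = 59

59 errors


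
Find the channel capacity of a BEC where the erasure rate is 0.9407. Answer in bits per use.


C = 1 - epsilon = 1 - 0.9407 = 0.0593

0.0593 bits


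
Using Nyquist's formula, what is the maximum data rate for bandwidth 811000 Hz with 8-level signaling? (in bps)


Rate = 2 * B * log2(M) = 2 * 811000 * 3.0 = 4866000.0

4866000.0 bps


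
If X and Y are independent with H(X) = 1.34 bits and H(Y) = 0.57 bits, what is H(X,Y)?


For independent variables, H(X,Y) = H(X) + H(Y) = 1.34 + 0.57 = 1.91

1.91 bits


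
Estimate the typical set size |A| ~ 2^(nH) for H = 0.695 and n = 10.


log2|A_typical| = nH = 10 * 0.695 = 6.95, so |A_typical| ~ 2^6.95 = 1.236e+02

1.236e+02


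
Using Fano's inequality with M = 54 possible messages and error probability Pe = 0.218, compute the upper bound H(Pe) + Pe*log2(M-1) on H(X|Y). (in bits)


H(Pe) = -Pe*log2(Pe) - (1-Pe)*log2(1-Pe) = -0.218*log2(0.218) - 0.782*log2(0.782) = 0.479077 + 0.277422 = 0.7565. Pe*log2(M-1) = 0.218*log2(53) = 1.248687. Bound = H(Pe) + Pe*log2(M-1) = 0.479077 + 0.277422 + 1.248687 = 2.0052

2.0052 bits


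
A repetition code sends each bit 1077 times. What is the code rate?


Rate = k/n = 1/1077

1/1077


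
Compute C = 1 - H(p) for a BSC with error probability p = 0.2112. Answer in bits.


H(p) = -p*log2(p) - (1-p)*log2(1-p) = -0.2112*log2(0.2112) - 0.7888*log2(0.7888) = 0.473789 + 0.269981 = 0.7438. C = 1 - H(p) = 1 - 0.7438 = 0.2562

0.2562 bits


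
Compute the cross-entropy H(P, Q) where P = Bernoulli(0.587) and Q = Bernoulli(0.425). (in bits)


H(P,Q) = -p*log2(q) - (1-p)*log2(1-q). -0.587*log2(0.425) = 0.724631; -0.413*log2(0.575) = 0.329725. H(P,Q) = 0.724631 + 0.329725 = 1.0544

1.0544 bits


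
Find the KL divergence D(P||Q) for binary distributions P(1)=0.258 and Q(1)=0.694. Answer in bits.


KL = p*log2(p/q) + (1-p)*log2((1-p)/(1-q)) = 0.258*log2(0.258/0.694) + 0.742*log2(0.742/0.306) = 0.5799

0.5799 bits


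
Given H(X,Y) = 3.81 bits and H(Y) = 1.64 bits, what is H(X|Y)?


H(X|Y) = H(X,Y) - H(Y) = 3.81 - 1.64 = 2.17

2.17 bits


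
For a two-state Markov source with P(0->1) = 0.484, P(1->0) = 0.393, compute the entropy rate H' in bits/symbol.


Stationary distribution: pi_0 = p10/(p01+p10) = 0.4481, pi_1 = 0.5519. Entropy rate H' = pi_0*H(p01) + pi_1*H(p10) = 0.4481*0.9993 + 0.5519*0.9667 = 0.9813

0.9813 bits/symbol


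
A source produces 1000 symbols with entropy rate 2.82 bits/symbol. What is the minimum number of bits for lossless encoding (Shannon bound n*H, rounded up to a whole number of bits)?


Minimum bits >= n * H = 1000 * 2.82 = 2820.0, rounded up to a whole number of bits = 2820

2820 bits


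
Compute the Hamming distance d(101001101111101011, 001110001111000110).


Count differing positions: ^ . . ^ ^ ^ ^ . . . . . ^ . ^ ^ . ^ = 9 differences

9


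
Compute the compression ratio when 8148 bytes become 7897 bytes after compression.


Ratio = original / compressed = 8148 / 7897 = 1.0318

1.0318


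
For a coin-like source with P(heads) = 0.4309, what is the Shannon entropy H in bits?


H = -p*log2(p) - (1-p)*log2(1-p). -0.4309*log2(0.4309) = 0.523360; -0.5691*log2(0.5691) = 0.462818. H = 0.523360 + 0.462818 = 0.9862

0.9862 bits


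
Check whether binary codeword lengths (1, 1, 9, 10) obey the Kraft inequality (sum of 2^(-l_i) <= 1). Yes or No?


Kraft sum = sum(2^(-l_i)) = 1.0029, need <= 1. Result: violated (a binary prefix-free code with these lengths cannot exist)

No


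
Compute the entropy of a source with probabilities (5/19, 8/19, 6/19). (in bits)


H = -sum(p_i * log2(p_i)). Terms: -(5/19)*log2(5/19) = 0.506842; -(8/19)*log2(8/19) = 0.525443; -(6/19)*log2(6/19) = 0.525147. H = 0.506842 + 0.525443 + 0.525147 = 1.5574

1.5574 bits


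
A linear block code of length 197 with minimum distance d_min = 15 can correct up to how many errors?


Correction capability = floor((d-1)/2) = floor((15-1)/2) = 7

7 errors


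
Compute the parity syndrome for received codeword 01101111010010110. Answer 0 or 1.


Syndrome = XOR of all bits = 0 XOR 1 XOR 1 XOR 0 XOR 1 XOR 1 XOR 1 XOR 1 XOR 0 XOR 1 XOR 0 XOR 0 XOR 1 XOR 0 XOR 1 XOR 1 XOR 0 = 0

0


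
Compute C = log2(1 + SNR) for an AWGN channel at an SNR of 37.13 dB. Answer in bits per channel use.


SNR_linear = 10^(37.13/10) = 5164.1637; C = log2(1 + SNR_linear) = log2(1 + 5164.1637) = 12.3346

12.3346 bits/channel use


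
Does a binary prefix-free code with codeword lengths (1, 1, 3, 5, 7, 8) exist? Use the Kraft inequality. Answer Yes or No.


Kraft sum = sum(2^(-l_i)) = 1.168, need <= 1. Result: violated (a binary prefix-free code with these lengths cannot exist)

No


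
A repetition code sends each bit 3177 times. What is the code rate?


Rate = k/n = 1/3177

1/3177


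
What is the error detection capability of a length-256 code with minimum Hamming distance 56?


Detection capability = d_min - 1 = 56 - 1 = 55

55 errors


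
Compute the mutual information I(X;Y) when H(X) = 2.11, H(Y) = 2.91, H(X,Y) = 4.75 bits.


I(X;Y) = H(X) + H(Y) - H(X,Y) = 2.11 + 2.91 - 4.75 = 0.27

0.27 bits


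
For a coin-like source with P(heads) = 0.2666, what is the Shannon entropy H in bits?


H = -p*log2(p) - (1-p)*log2(1-p). -0.2666*log2(0.2666) = 0.508473; -0.7334*log2(0.7334) = 0.328070. H = 0.508473 + 0.328070 = 0.8365

0.8365 bits


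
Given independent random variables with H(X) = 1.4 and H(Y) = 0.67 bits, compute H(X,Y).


For independent variables, H(X,Y) = H(X) + H(Y) = 1.4 + 0.67 = 2.07

2.07 bits


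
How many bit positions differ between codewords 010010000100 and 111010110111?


Count differing positions: ^ . ^ . . . ^ ^ . . ^ ^ = 6 differences

6


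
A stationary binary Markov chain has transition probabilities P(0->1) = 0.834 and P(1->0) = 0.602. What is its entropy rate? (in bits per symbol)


Stationary distribution: pi_0 = p10/(p01+p10) = 0.4192, pi_1 = 0.5808. Entropy rate H' = pi_0*H(p01) + pi_1*H(p10) = 0.4192*0.6485 + 0.5808*0.9698 = 0.8351

0.8351 bits/symbol


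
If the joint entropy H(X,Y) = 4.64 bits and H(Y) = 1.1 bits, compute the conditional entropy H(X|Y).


H(X|Y) = H(X,Y) - H(Y) = 4.64 - 1.1 = 3.54

3.54 bits


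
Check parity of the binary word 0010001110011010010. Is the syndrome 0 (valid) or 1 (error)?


Syndrome = XOR of all bits = 0 XOR 0 XOR 1 XOR 0 XOR 0 XOR 0 XOR 1 XOR 1 XOR 1 XOR 0 XOR 0 XOR 1 XOR 1 XOR 0 XOR 1 XOR 0 XOR 0 XOR 1 XOR 0 = 0

0


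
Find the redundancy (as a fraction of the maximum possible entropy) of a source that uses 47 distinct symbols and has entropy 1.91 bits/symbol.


H_max = log2(K) = log2(47) = 5.5546 bits/symbol. Redundancy = 1 - H/H_max = 1 - 1.91/5.5546 = 1 - 0.3439 = 0.6561

0.6561


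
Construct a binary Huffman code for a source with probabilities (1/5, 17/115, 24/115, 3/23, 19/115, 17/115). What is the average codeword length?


Huffman construction (repeatedly merge the two least-probable nodes; each merge adds 1 bit to every symbol beneath it): 3/23 + 17/115 = 32/115; 17/115 + 19/115 = 36/115; 1/5 + 24/115 = 47/115; 32/115 + 36/115 = 68/115; 47/115 + 68/115 = 1. Resulting codeword lengths (in the order the probabilities were given): (2, 3, 2, 3, 3, 3). L_avg = sum(p_i * l_i) = 1/5*2 + 17/115*3 + 24/115*2 + 3/23*3 + 19/115*3 + 17/115*3 = 298/115 = 2.5913

2.5913 bits


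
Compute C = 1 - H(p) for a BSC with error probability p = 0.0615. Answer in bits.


H(p) = -p*log2(p) - (1-p)*log2(1-p) = -0.0615*log2(0.0615) - 0.9385*log2(0.9385) = 0.247431 + 0.085940 = 0.3334. C = 1 - H(p) = 1 - 0.3334 = 0.6666

0.6666 bits


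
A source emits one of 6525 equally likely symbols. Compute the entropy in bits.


H = log2(n) = log2(6525) = 12.6718

12.6718 bits


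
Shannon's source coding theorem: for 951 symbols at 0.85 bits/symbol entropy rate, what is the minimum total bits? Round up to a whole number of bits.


Minimum bits >= n * H = 951 * 0.85 = 808.35, rounded up to a whole number of bits = 809

809 bits


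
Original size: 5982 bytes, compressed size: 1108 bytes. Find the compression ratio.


Ratio = original / compressed = 5982 / 1108 = 5.3989

5.3989


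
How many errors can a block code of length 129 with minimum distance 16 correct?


Correction capability = floor((d-1)/2) = floor((16-1)/2) = 7

7 errors


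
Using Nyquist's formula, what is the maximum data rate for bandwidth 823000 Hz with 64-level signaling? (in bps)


Rate = 2 * B * log2(M) = 2 * 823000 * 6.0 = 9876000.0

9876000.0 bps


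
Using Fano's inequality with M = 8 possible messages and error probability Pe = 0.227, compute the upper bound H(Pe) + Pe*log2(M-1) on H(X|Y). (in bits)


H(Pe) = -Pe*log2(Pe) - (1-Pe)*log2(1-Pe) = -0.227*log2(0.227) - 0.773*log2(0.773) = 0.485607 + 0.287138 = 0.7727. Pe*log2(M-1) = 0.227*log2(7) = 0.637270. Bound = H(Pe) + Pe*log2(M-1) = 0.485607 + 0.287138 + 0.637270 = 1.41

1.41 bits


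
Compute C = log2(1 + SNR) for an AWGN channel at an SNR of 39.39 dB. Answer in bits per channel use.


SNR_linear = 10^(39.39/10) = 8689.6043; C = log2(1 + SNR_linear) = log2(1 + 8689.6043) = 13.0852

13.0852 bits/channel use


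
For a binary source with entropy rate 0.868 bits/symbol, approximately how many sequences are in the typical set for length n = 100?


log2|A_typical| = nH = 100 * 0.868 = 86.8, so |A_typical| ~ 2^86.8 = 1.347e+26

1.347e+26


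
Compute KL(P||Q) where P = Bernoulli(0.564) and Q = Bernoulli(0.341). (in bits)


KL = p*log2(p/q) + (1-p)*log2((1-p)/(1-q)) = 0.564*log2(0.564/0.341) + 0.436*log2(0.436/0.659) = 0.1496

0.1496 bits


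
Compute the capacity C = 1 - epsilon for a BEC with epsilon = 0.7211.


C = 1 - epsilon = 1 - 0.7211 = 0.2789

0.2789 bits


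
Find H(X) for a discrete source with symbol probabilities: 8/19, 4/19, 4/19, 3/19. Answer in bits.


H = -sum(p_i * log2(p_i)). Terms: -(8/19)*log2(8/19) = 0.525443; -(4/19)*log2(4/19) = 0.473248; -(4/19)*log2(4/19) = 0.473248; -(3/19)*log2(3/19) = 0.420468. H = 0.525443 + 0.473248 + 0.473248 + 0.420468 = 1.8924

1.8924 bits


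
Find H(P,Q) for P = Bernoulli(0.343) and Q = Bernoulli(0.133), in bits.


H(P,Q) = -p*log2(q) - (1-p)*log2(1-q). -0.343*log2(0.133) = 0.998302; -0.657*log2(0.867) = 0.135274. H(P,Q) = 0.998302 + 0.135274 = 1.1336

1.1336 bits


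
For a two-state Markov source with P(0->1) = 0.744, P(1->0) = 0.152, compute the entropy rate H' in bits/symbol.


Stationary distribution: pi_0 = p10/(p01+p10) = 0.1696, pi_1 = 0.8304. Entropy rate H' = pi_0*H(p01) + pi_1*H(p10) = 0.1696*0.8207 + 0.8304*0.6148 = 0.6497

0.6497 bits/symbol


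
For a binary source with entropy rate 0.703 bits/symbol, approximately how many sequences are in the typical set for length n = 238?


log2|A_typical| = nH = 238 * 0.703 = 167.314, so |A_typical| ~ 2^167.314 = 2.326e+50

2.326e+50


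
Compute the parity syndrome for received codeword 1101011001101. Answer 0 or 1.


Syndrome = XOR of all bits = 1 XOR 1 XOR 0 XOR 1 XOR 0 XOR 1 XOR 1 XOR 0 XOR 0 XOR 1 XOR 1 XOR 0 XOR 1 = 0

0


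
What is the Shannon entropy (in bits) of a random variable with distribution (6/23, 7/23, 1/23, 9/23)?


H = -sum(p_i * log2(p_i)). Terms: -(6/23)*log2(6/23) = 0.505722; -(7/23)*log2(7/23) = 0.522324; -(1/23)*log2(1/23) = 0.196677; -(9/23)*log2(9/23) = 0.529684. H = 0.505722 + 0.522324 + 0.196677 + 0.529684 = 1.7544

1.7544 bits


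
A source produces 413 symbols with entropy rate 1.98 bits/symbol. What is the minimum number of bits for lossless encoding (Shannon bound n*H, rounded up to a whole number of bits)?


Minimum bits >= n * H = 413 * 1.98 = 817.74, rounded up to a whole number of bits = 818

818 bits


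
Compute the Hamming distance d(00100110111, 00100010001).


Count differing positions: . . . . . ^ . . ^ ^ . = 3 differences

3


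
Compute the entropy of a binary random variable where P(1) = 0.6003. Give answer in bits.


H = -p*log2(p) - (1-p)*log2(1-p). -0.6003*log2(0.6003) = 0.441968; -0.3997*log2(0.3997) = 0.528807. H = 0.441968 + 0.528807 = 0.9708

0.9708 bits


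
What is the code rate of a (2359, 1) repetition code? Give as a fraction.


Rate = k/n = 1/2359

1/2359


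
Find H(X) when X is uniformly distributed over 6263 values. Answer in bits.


H = log2(n) = log2(6263) = 12.6126

12.6126 bits


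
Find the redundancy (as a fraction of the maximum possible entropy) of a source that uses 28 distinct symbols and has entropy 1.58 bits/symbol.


H_max = log2(K) = log2(28) = 4.8074 bits/symbol. Redundancy = 1 - H/H_max = 1 - 1.58/4.8074 = 1 - 0.3287 = 0.6713

0.6713


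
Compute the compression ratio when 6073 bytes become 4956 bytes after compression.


Ratio = original / compressed = 6073 / 4956 = 1.2254

1.2254


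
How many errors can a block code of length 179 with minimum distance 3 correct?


Correction capability = floor((d-1)/2) = floor((3-1)/2) = 1

1 errors


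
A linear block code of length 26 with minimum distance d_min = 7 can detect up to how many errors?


Detection capability = d_min - 1 = 7 - 1 = 6

6 errors


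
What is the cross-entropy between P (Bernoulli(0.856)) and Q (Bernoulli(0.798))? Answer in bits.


H(P,Q) = -p*log2(q) - (1-p)*log2(1-q). -0.856*log2(0.798) = 0.278662; -0.144*log2(0.202) = 0.332290. H(P,Q) = 0.278662 + 0.332290 = 0.611

0.611 bits


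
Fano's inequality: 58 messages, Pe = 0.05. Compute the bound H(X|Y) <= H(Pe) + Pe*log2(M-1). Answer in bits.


H(Pe) = -Pe*log2(Pe) - (1-Pe)*log2(1-Pe) = -0.05*log2(0.05) - 0.95*log2(0.95) = 0.216096 + 0.070301 = 0.2864. Pe*log2(M-1) = 0.05*log2(57) = 0.291645. Bound = H(Pe) + Pe*log2(M-1) = 0.216096 + 0.070301 + 0.291645 = 0.578

0.578 bits


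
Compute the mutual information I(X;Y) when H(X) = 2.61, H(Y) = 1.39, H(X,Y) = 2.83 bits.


I(X;Y) = H(X) + H(Y) - H(X,Y) = 2.61 + 1.39 - 2.83 = 1.17

1.17 bits


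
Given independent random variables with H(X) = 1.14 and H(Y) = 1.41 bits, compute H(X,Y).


For independent variables, H(X,Y) = H(X) + H(Y) = 1.14 + 1.41 = 2.55

2.55 bits


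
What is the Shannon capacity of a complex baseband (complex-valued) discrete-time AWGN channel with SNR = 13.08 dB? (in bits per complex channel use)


SNR_linear = 10^(13.08/10) = 20.3236; C = log2(1 + SNR_linear) = log2(1 + 20.3236) = 4.4144

4.4144 bits/channel use


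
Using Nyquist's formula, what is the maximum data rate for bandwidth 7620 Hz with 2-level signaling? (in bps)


Rate = 2 * B * log2(M) = 2 * 7620 * 1.0 = 15240.0

15240.0 bps


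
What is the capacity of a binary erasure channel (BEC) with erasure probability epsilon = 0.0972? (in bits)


C = 1 - epsilon = 1 - 0.0972 = 0.9028

0.9028 bits


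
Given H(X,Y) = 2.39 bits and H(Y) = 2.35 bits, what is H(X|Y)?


H(X|Y) = H(X,Y) - H(Y) = 2.39 - 2.35 = 0.04

0.04 bits


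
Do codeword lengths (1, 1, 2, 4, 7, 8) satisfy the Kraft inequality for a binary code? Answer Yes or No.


Kraft sum = sum(2^(-l_i)) = 1.3242, need <= 1. Result: violated (a binary prefix-free code with these lengths cannot exist)

No


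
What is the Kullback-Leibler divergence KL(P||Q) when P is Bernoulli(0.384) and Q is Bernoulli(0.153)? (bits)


KL = p*log2(p/q) + (1-p)*log2((1-p)/(1-q)) = 0.384*log2(0.384/0.153) + 0.616*log2(0.616/0.847) = 0.2268

0.2268 bits


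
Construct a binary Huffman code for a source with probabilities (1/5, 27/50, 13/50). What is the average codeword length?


Huffman construction (repeatedly merge the two least-probable nodes; each merge adds 1 bit to every symbol beneath it): 1/5 + 13/50 = 23/50; 23/50 + 27/50 = 1. Resulting codeword lengths (in the order the probabilities were given): (2, 1, 2). L_avg = sum(p_i * l_i) = 1/5*2 + 27/50*1 + 13/50*2 = 73/50 = 1.46

1.46 bits


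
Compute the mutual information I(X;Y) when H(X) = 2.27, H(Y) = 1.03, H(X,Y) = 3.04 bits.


I(X;Y) = H(X) + H(Y) - H(X,Y) = 2.27 + 1.03 - 3.04 = 0.26

0.26 bits


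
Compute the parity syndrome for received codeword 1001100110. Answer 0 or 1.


Syndrome = XOR of all bits = 1 XOR 0 XOR 0 XOR 1 XOR 1 XOR 0 XOR 0 XOR 1 XOR 1 XOR 0 = 1

1


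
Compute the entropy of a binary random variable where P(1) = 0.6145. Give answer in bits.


H = -p*log2(p) - (1-p)*log2(1-p). -0.6145*log2(0.6145) = 0.431696; -0.3855*log2(0.3855) = 0.530139. H = 0.431696 + 0.530139 = 0.9618

0.9618 bits


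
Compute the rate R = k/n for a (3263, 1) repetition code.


Rate = k/n = 1/3263

1/3263


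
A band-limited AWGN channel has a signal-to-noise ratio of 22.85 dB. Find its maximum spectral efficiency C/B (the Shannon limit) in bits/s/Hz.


SNR_linear = 10^(22.85/10) = 192.7525; C/B = log2(1 + SNR_linear) = log2(1 + 192.7525) = 7.5981

7.5981 bits/s/Hz


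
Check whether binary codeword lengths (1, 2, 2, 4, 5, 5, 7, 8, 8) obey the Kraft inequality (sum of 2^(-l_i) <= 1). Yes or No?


Kraft sum = sum(2^(-l_i)) = 1.1406, need <= 1. Result: violated (a binary prefix-free code with these lengths cannot exist)

No


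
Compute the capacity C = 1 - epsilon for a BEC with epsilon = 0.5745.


C = 1 - epsilon = 1 - 0.5745 = 0.4255

0.4255 bits


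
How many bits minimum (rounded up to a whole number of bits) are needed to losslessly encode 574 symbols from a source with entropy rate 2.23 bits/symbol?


Minimum bits >= n * H = 574 * 2.23 = 1280.02, rounded up to a whole number of bits = 1281

1281 bits


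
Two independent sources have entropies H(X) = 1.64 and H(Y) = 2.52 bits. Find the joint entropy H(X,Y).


For independent variables, H(X,Y) = H(X) + H(Y) = 1.64 + 2.52 = 4.16

4.16 bits


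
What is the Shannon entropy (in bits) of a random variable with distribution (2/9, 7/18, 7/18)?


H = -sum(p_i * log2(p_i)). Terms: -(2/9)*log2(2/9) = 0.482206; -(7/18)*log2(7/18) = 0.529888; -(7/18)*log2(7/18) = 0.529888. H = 0.482206 + 0.529888 + 0.529888 = 1.542

1.542 bits


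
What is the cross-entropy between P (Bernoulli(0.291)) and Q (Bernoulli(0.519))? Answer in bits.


H(P,Q) = -p*log2(q) - (1-p)*log2(1-q). -0.291*log2(0.519) = 0.275342; -0.709*log2(0.481) = 0.748627. H(P,Q) = 0.275342 + 0.748627 = 1.024

1.024 bits


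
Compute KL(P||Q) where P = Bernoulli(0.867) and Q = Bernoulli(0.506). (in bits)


KL = p*log2(p/q) + (1-p)*log2((1-p)/(1-q)) = 0.867*log2(0.867/0.506) + 0.133*log2(0.133/0.494) = 0.4218

0.4218 bits


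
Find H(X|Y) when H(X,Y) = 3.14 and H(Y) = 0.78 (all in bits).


H(X|Y) = H(X,Y) - H(Y) = 3.14 - 0.78 = 2.36

2.36 bits


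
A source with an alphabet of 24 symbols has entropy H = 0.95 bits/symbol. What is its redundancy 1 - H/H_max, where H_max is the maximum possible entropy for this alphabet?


H_max = log2(K) = log2(24) = 4.585 bits/symbol. Redundancy = 1 - H/H_max = 1 - 0.95/4.585 = 1 - 0.2072 = 0.7928

0.7928


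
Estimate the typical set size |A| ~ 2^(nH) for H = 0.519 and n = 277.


log2|A_typical| = nH = 277 * 0.519 = 143.763, so |A_typical| ~ 2^143.763 = 1.892e+43

1.892e+43


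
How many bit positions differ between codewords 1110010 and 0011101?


Count differing positions: ^ ^ . ^ ^ ^ ^ = 6 differences

6


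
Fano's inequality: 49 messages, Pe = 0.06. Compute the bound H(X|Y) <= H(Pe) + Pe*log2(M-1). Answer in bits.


H(Pe) = -Pe*log2(Pe) - (1-Pe)*log2(1-Pe) = -0.06*log2(0.06) - 0.94*log2(0.94) = 0.243534 + 0.083911 = 0.3274. Pe*log2(M-1) = 0.06*log2(48) = 0.335098. Bound = H(Pe) + Pe*log2(M-1) = 0.243534 + 0.083911 + 0.335098 = 0.6625

0.6625 bits


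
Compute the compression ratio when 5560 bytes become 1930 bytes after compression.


Ratio = original / compressed = 5560 / 1930 = 2.8808

2.8808


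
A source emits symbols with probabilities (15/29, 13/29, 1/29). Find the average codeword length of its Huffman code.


Huffman construction (repeatedly merge the two least-probable nodes; each merge adds 1 bit to every symbol beneath it): 1/29 + 13/29 = 14/29; 14/29 + 15/29 = 1. Resulting codeword lengths (in the order the probabilities were given): (1, 2, 2). L_avg = sum(p_i * l_i) = 15/29*1 + 13/29*2 + 1/29*2 = 43/29 = 1.4828

1.4828 bits


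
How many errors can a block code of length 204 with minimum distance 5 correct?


Correction capability = floor((d-1)/2) = floor((5-1)/2) = 2

2 errors


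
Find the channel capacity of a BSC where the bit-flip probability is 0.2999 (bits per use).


H(p) = -p*log2(p) - (1-p)*log2(1-p) = -0.2999*log2(0.2999) - 0.7001*log2(0.7001) = 0.521060 + 0.360108 = 0.8812. C = 1 - H(p) = 1 - 0.8812 = 0.1188

0.1188 bits


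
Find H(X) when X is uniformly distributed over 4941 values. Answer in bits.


H = log2(n) = log2(4941) = 12.2706

12.2706 bits


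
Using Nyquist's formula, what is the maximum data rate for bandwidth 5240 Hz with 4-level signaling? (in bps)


Rate = 2 * B * log2(M) = 2 * 5240 * 2.0 = 20960.0

20960.0 bps


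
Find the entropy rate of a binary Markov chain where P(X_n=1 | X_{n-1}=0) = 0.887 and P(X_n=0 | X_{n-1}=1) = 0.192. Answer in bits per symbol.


Stationary distribution: pi_0 = p10/(p01+p10) = 0.1779, pi_1 = 0.8221. Entropy rate H' = pi_0*H(p01) + pi_1*H(p10) = 0.1779*0.5089 + 0.8221*0.7056 = 0.6706

0.6706 bits/symbol


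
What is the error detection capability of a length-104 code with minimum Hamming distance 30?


Detection capability = d_min - 1 = 30 - 1 = 29

29 errors


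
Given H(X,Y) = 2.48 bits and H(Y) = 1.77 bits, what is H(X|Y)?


H(X|Y) = H(X,Y) - H(Y) = 2.48 - 1.77 = 0.71

0.71 bits


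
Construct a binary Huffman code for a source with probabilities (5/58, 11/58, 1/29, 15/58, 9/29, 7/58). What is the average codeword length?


Huffman construction (repeatedly merge the two least-probable nodes; each merge adds 1 bit to every symbol beneath it): 1/29 + 5/58 = 7/58; 7/58 + 7/58 = 7/29; 11/58 + 7/29 = 25/58; 15/58 + 9/29 = 33/58; 25/58 + 33/58 = 1. Resulting codeword lengths (in the order the probabilities were given): (4, 2, 4, 2, 2, 3). L_avg = sum(p_i * l_i) = 5/58*4 + 11/58*2 + 1/29*4 + 15/58*2 + 9/29*2 + 7/58*3 = 137/58 = 2.3621

2.3621 bits


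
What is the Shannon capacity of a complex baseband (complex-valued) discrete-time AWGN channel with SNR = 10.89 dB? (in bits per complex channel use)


SNR_linear = 10^(10.89/10) = 12.2744; C = log2(1 + SNR_linear) = log2(1 + 12.2744) = 3.7306

3.7306 bits/channel use


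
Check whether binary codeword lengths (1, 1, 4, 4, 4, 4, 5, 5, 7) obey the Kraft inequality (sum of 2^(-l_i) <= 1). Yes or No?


Kraft sum = sum(2^(-l_i)) = 1.3203, need <= 1. Result: violated (a binary prefix-free code with these lengths cannot exist)

No


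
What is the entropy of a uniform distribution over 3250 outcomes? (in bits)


H = log2(n) = log2(3250) = 11.6662

11.6662 bits


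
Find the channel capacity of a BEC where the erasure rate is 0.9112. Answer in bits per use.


C = 1 - epsilon = 1 - 0.9112 = 0.0888

0.0888 bits


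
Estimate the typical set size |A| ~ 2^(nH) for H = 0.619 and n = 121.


log2|A_typical| = nH = 121 * 0.619 = 74.899, so |A_typical| ~ 2^74.899 = 3.522e+22

3.522e+22


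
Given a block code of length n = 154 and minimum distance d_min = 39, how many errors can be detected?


Detection capability = d_min - 1 = 39 - 1 = 38

38 errors


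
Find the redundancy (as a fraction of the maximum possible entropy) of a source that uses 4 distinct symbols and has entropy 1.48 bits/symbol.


H_max = log2(K) = log2(4) = 2.0 bits/symbol. Redundancy = 1 - H/H_max = 1 - 1.48/2.0 = 1 - 0.74 = 0.26

0.26


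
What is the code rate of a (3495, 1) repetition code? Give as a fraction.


Rate = k/n = 1/3495

1/3495


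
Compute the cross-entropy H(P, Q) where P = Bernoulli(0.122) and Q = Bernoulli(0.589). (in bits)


H(P,Q) = -p*log2(q) - (1-p)*log2(1-q). -0.122*log2(0.589) = 0.093167; -0.878*log2(0.411) = 1.126289. H(P,Q) = 0.093167 + 1.126289 = 1.2195

1.2195 bits


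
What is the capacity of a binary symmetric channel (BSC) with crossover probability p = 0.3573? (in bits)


H(p) = -p*log2(p) - (1-p)*log2(1-p) = -0.3573*log2(0.3573) - 0.6427*log2(0.6427) = 0.530516 + 0.409903 = 0.9404. C = 1 - H(p) = 1 - 0.9404 = 0.0596

0.0596 bits


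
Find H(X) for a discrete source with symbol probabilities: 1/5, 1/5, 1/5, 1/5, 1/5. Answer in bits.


H = -sum(p_i * log2(p_i)). Terms: -(1/5)*log2(1/5) = 0.464386; -(1/5)*log2(1/5) = 0.464386; -(1/5)*log2(1/5) = 0.464386; -(1/5)*log2(1/5) = 0.464386; -(1/5)*log2(1/5) = 0.464386. H = 0.464386 + 0.464386 + 0.464386 + 0.464386 + 0.464386 = 2.3219

2.3219 bits


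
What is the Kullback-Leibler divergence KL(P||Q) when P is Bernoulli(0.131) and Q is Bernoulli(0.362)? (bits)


KL = p*log2(p/q) + (1-p)*log2((1-p)/(1-q)) = 0.131*log2(0.131/0.362) + 0.869*log2(0.869/0.638) = 0.1953

0.1953 bits


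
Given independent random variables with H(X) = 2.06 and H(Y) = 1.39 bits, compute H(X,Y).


For independent variables, H(X,Y) = H(X) + H(Y) = 2.06 + 1.39 = 3.45

3.45 bits


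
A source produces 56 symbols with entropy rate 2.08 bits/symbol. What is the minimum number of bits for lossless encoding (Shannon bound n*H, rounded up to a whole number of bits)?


Minimum bits >= n * H = 56 * 2.08 = 116.48, rounded up to a whole number of bits = 117

117 bits


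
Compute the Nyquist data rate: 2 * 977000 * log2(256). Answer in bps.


Rate = 2 * B * log2(M) = 2 * 977000 * 8.0 = 15632000.0

15632000.0 bps


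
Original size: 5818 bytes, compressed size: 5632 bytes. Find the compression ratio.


Ratio = original / compressed = 5818 / 5632 = 1.033

1.033


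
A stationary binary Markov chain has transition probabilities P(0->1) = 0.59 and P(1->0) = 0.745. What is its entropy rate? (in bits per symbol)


Stationary distribution: pi_0 = p10/(p01+p10) = 0.5581, pi_1 = 0.4419. Entropy rate H' = pi_0*H(p01) + pi_1*H(p10) = 0.5581*0.9765 + 0.4419*0.8191 = 0.9069

0.9069 bits/symbol


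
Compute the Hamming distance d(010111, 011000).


Count differing positions: . . ^ ^ ^ ^ = 4 differences

4


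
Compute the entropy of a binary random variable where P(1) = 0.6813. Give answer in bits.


H = -p*log2(p) - (1-p)*log2(1-p). -0.6813*log2(0.6813) = 0.377193; -0.3187*log2(0.3187) = 0.525769. H = 0.377193 + 0.525769 = 0.903

0.903 bits


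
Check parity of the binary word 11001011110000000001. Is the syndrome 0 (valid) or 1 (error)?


Syndrome = XOR of all bits = 1 XOR 1 XOR 0 XOR 0 XOR 1 XOR 0 XOR 1 XOR 1 XOR 1 XOR 1 XOR 0 XOR 0 XOR 0 XOR 0 XOR 0 XOR 0 XOR 0 XOR 0 XOR 0 XOR 1 = 0

0


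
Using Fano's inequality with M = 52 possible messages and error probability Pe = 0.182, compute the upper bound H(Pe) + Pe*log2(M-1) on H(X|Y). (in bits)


H(Pe) = -Pe*log2(Pe) - (1-Pe)*log2(1-Pe) = -0.182*log2(0.182) - 0.818*log2(0.818) = 0.447354 + 0.237079 = 0.6844. Pe*log2(M-1) = 0.182*log2(51) = 1.032381. Bound = H(Pe) + Pe*log2(M-1) = 0.447354 + 0.237079 + 1.032381 = 1.7168

1.7168 bits


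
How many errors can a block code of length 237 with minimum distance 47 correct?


Correction capability = floor((d-1)/2) = floor((47-1)/2) = 23

23 errors


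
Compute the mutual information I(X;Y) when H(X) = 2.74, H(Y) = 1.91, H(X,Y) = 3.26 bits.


I(X;Y) = H(X) + H(Y) - H(X,Y) = 2.74 + 1.91 - 3.26 = 1.39

1.39 bits


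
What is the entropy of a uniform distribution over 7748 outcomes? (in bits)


H = log2(n) = log2(7748) = 12.9196

12.9196 bits


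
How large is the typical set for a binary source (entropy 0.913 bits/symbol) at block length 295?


log2|A_typical| = nH = 295 * 0.913 = 269.335, so |A_typical| ~ 2^269.335 = 1.197e+81

1.197e+81


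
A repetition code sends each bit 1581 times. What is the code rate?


Rate = k/n = 1/1581

1/1581


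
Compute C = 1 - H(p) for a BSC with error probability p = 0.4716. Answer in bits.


H(p) = -p*log2(p) - (1-p)*log2(1-p) = -0.4716*log2(0.4716) - 0.5284*log2(0.5284) = 0.511386 + 0.486285 = 0.9977. C = 1 - H(p) = 1 - 0.9977 = 0.0023

0.0023 bits


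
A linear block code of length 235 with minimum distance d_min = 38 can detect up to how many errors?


Detection capability = d_min - 1 = 38 - 1 = 37

37 errors


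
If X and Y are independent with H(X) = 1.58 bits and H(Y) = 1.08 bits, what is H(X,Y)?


For independent variables, H(X,Y) = H(X) + H(Y) = 1.58 + 1.08 = 2.66

2.66 bits


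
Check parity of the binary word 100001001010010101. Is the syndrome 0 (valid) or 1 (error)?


Syndrome = XOR of all bits = 1 XOR 0 XOR 0 XOR 0 XOR 0 XOR 1 XOR 0 XOR 0 XOR 1 XOR 0 XOR 1 XOR 0 XOR 0 XOR 1 XOR 0 XOR 1 XOR 0 XOR 1 = 1

1


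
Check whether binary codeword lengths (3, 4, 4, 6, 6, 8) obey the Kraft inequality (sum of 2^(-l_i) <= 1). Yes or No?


Kraft sum = sum(2^(-l_i)) = 0.2852, need <= 1. Result: satisfied (a binary prefix-free code with these lengths exists)

Yes


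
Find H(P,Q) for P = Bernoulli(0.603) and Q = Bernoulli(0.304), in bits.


H(P,Q) = -p*log2(q) - (1-p)*log2(1-q). -0.603*log2(0.304) = 1.035868; -0.397*log2(0.696) = 0.207568. H(P,Q) = 1.035868 + 0.207568 = 1.2434

1.2434 bits


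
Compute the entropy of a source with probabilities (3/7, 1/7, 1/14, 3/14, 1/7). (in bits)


H = -sum(p_i * log2(p_i)). Terms: -(3/7)*log2(3/7) = 0.523882; -(1/7)*log2(1/7) = 0.401051; -(1/14)*log2(1/14) = 0.271954; -(3/14)*log2(3/14) = 0.476227; -(1/7)*log2(1/7) = 0.401051. H = 0.523882 + 0.401051 + 0.271954 + 0.476227 + 0.401051 = 2.0742

2.0742 bits


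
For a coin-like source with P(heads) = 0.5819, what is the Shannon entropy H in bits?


H = -p*log2(p) - (1-p)*log2(1-p). -0.5819*log2(0.5819) = 0.454555; -0.4181*log2(0.4181) = 0.526003. H = 0.454555 + 0.526003 = 0.9806

0.9806 bits


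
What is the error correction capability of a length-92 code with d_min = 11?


Correction capability = floor((d-1)/2) = floor((11-1)/2) = 5

5 errors


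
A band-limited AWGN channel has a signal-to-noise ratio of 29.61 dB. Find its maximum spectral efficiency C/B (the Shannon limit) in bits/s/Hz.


SNR_linear = 10^(29.61/10) = 914.1132; C/B = log2(1 + SNR_linear) = log2(1 + 914.1132) = 9.8378

9.8378 bits/s/Hz


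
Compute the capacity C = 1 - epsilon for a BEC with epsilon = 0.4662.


C = 1 - epsilon = 1 - 0.4662 = 0.5338

0.5338 bits


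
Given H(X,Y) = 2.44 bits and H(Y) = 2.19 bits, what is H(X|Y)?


H(X|Y) = H(X,Y) - H(Y) = 2.44 - 2.19 = 0.25

0.25 bits


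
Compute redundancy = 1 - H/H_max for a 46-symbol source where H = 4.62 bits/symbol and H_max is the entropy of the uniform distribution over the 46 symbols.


H_max = log2(K) = log2(46) = 5.5236 bits/symbol. Redundancy = 1 - H/H_max = 1 - 4.62/5.5236 = 1 - 0.8364 = 0.1636

0.1636


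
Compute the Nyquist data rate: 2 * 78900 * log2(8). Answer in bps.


Rate = 2 * B * log2(M) = 2 * 78900 * 3.0 = 473400.0

473400.0 bps


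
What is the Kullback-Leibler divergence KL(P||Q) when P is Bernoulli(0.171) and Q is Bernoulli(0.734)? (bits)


KL = p*log2(p/q) + (1-p)*log2((1-p)/(1-q)) = 0.171*log2(0.171/0.734) + 0.829*log2(0.829/0.266) = 1.0001

1.0001 bits


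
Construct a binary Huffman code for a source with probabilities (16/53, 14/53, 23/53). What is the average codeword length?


Huffman construction (repeatedly merge the two least-probable nodes; each merge adds 1 bit to every symbol beneath it): 14/53 + 16/53 = 30/53; 23/53 + 30/53 = 1. Resulting codeword lengths (in the order the probabilities were given): (2, 2, 1). L_avg = sum(p_i * l_i) = 16/53*2 + 14/53*2 + 23/53*1 = 83/53 = 1.566

1.566 bits


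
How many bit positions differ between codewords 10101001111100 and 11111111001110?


Count differing positions: . ^ . ^ . ^ ^ . ^ ^ . . ^ . = 7 differences

7


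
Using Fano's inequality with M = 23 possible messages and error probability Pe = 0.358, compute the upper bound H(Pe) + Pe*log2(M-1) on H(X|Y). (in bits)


H(Pe) = -Pe*log2(Pe) - (1-Pe)*log2(1-Pe) = -0.358*log2(0.358) - 0.642*log2(0.642) = 0.530545 + 0.410466 = 0.941. Pe*log2(M-1) = 0.358*log2(22) = 1.596477. Bound = H(Pe) + Pe*log2(M-1) = 0.530545 + 0.410466 + 1.596477 = 2.5375

2.5375 bits


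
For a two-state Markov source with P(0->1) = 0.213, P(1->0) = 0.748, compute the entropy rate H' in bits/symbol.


Stationary distribution: pi_0 = p10/(p01+p10) = 0.7784, pi_1 = 0.2216. Entropy rate H' = pi_0*H(p01) + pi_1*H(p10) = 0.7784*0.7472 + 0.2216*0.8144 = 0.7621

0.7621 bits/symbol


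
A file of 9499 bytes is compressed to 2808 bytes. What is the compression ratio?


Ratio = original / compressed = 9499 / 2808 = 3.3828

3.3828


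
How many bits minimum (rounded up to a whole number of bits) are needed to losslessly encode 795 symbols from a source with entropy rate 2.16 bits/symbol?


Minimum bits >= n * H = 795 * 2.16 = 1717.2, rounded up to a whole number of bits = 1718

1718 bits


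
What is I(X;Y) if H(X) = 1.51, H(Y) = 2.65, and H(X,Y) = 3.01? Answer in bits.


I(X;Y) = H(X) + H(Y) - H(X,Y) = 1.51 + 2.65 - 3.01 = 1.15

1.15 bits


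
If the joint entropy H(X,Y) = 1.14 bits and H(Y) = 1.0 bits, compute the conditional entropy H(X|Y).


H(X|Y) = H(X,Y) - H(Y) = 1.14 - 1.0 = 0.14

0.14 bits


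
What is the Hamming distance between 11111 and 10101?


Count differing positions: . ^ . ^ . = 2 differences

2


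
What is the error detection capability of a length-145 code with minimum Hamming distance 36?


Detection capability = d_min - 1 = 36 - 1 = 35

35 errors


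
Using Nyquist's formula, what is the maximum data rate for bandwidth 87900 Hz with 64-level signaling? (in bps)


Rate = 2 * B * log2(M) = 2 * 87900 * 6.0 = 1054800.0

1054800.0 bps


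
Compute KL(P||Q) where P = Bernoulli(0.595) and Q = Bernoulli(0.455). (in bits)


KL = p*log2(p/q) + (1-p)*log2((1-p)/(1-q)) = 0.595*log2(0.595/0.455) + 0.405*log2(0.405/0.545) = 0.0568

0.0568 bits


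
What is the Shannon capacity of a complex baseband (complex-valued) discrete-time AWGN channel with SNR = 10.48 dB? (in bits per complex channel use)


SNR_linear = 10^(10.48/10) = 11.1686; C = log2(1 + SNR_linear) = log2(1 + 11.1686) = 3.6051

3.6051 bits/channel use


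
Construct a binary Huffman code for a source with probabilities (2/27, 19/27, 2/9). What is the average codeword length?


Huffman construction (repeatedly merge the two least-probable nodes; each merge adds 1 bit to every symbol beneath it): 2/27 + 2/9 = 8/27; 8/27 + 19/27 = 1. Resulting codeword lengths (in the order the probabilities were given): (2, 1, 2). L_avg = sum(p_i * l_i) = 2/27*2 + 19/27*1 + 2/9*2 = 35/27 = 1.2963

1.2963 bits


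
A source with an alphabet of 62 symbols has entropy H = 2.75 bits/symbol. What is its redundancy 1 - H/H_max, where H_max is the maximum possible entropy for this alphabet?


H_max = log2(K) = log2(62) = 5.9542 bits/symbol. Redundancy = 1 - H/H_max = 1 - 2.75/5.9542 = 1 - 0.4619 = 0.5381

0.5381


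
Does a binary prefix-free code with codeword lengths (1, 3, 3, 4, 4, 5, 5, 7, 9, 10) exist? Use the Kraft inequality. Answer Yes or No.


Kraft sum = sum(2^(-l_i)) = 0.9482, need <= 1. Result: satisfied (a binary prefix-free code with these lengths exists)

Yes


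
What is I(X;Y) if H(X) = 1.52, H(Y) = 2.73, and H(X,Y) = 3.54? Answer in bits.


I(X;Y) = H(X) + H(Y) - H(X,Y) = 1.52 + 2.73 - 3.54 = 0.71

0.71 bits


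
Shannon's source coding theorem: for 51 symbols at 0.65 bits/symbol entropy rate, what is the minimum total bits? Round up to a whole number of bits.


Minimum bits >= n * H = 51 * 0.65 = 33.15, rounded up to a whole number of bits = 34

34 bits


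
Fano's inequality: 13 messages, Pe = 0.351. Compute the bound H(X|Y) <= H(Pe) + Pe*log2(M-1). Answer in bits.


H(Pe) = -Pe*log2(Pe) - (1-Pe)*log2(1-Pe) = -0.351*log2(0.351) - 0.649*log2(0.649) = 0.530170 + 0.404788 = 0.935. Pe*log2(M-1) = 0.351*log2(12) = 1.258322. Bound = H(Pe) + Pe*log2(M-1) = 0.530170 + 0.404788 + 1.258322 = 2.1933

2.1933 bits


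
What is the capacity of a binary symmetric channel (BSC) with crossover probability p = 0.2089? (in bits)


H(p) = -p*log2(p) - (1-p)*log2(1-p) = -0.2089*log2(0.2089) - 0.7911*log2(0.7911) = 0.471929 + 0.267446 = 0.7394. C = 1 - H(p) = 1 - 0.7394 = 0.2606

0.2606 bits


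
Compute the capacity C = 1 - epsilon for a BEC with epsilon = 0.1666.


C = 1 - epsilon = 1 - 0.1666 = 0.8334

0.8334 bits


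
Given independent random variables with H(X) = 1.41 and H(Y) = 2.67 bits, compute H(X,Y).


For independent variables, H(X,Y) = H(X) + H(Y) = 1.41 + 2.67 = 4.08

4.08 bits


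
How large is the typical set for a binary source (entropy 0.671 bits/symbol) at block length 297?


log2|A_typical| = nH = 297 * 0.671 = 199.287, so |A_typical| ~ 2^199.287 = 9.803e+59

9.803e+59


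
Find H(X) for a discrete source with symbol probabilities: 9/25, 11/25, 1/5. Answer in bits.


H = -sum(p_i * log2(p_i)). Terms: -(9/25)*log2(9/25) = 0.530615; -(11/25)*log2(11/25) = 0.521147; -(1/5)*log2(1/5) = 0.464386. H = 0.530615 + 0.521147 + 0.464386 = 1.5161

1.5161 bits


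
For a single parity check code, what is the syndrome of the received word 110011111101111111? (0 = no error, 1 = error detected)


Syndrome = XOR of all bits = 1 XOR 1 XOR 0 XOR 0 XOR 1 XOR 1 XOR 1 XOR 1 XOR 1 XOR 1 XOR 0 XOR 1 XOR 1 XOR 1 XOR 1 XOR 1 XOR 1 XOR 1 = 1

1
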